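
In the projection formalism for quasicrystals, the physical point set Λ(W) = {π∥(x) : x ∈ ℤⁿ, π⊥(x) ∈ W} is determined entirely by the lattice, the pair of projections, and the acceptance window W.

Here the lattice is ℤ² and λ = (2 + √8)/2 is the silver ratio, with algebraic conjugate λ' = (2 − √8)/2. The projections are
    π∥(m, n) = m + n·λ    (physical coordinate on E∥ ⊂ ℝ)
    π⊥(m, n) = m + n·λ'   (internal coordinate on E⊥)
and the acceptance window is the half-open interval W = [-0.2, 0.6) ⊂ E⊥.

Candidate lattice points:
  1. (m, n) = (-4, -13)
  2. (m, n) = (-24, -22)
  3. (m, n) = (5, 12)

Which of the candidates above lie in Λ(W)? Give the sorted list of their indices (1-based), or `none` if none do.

λ' = (2−√8)/2 ≈ -0.414214.
candidate 1: (m,n)=(-4,-13) → π∥ = -4-13·λ ≈ -35.384776, π⊥ = -4-13·λ' ≈ 1.384776 ∉ [-0.2, 0.6) ⇒ out
candidate 2: (m,n)=(-24,-22) → π∥ = -24-22·λ ≈ -77.112698, π⊥ = -24-22·λ' ≈ -14.887302 ∉ [-0.2, 0.6) ⇒ out
candidate 3: (m,n)=(5,12) → π∥ = 5+12·λ ≈ 33.970563, π⊥ = 5+12·λ' ≈ 0.029437 ∈ [-0.2, 0.6) ⇒ IN Λ

3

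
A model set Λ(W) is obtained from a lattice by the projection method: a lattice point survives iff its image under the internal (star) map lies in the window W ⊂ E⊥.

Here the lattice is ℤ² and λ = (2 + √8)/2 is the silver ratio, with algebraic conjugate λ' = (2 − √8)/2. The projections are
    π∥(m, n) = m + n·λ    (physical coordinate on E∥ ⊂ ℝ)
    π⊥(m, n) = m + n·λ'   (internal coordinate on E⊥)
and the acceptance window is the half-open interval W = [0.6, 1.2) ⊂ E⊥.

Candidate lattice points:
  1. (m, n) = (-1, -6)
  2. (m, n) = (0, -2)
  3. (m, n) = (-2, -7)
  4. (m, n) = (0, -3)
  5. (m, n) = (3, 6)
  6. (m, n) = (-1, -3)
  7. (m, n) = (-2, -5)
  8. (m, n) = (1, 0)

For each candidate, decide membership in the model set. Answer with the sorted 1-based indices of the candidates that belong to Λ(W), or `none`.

2, 3, 8

λ' = (2−√8)/2 ≈ -0.41421.
candidate 1: (m,n)=(-1,-6) → π∥ = -1-6·λ ≈ -15.48528, π⊥ = -1-6·λ' ≈ 1.48528 ∉ [0.6, 1.2) ⇒ out
candidate 2: (m,n)=(0,-2) → π∥ = 0-2·λ ≈ -4.82843, π⊥ = 0-2·λ' ≈ 0.82843 ∈ [0.6, 1.2) ⇒ IN Λ
candidate 3: (m,n)=(-2,-7) → π∥ = -2-7·λ ≈ -18.89949, π⊥ = -2-7·λ' ≈ 0.89949 ∈ [0.6, 1.2) ⇒ IN Λ
candidate 4: (m,n)=(0,-3) → π∥ = 0-3·λ ≈ -7.24264, π⊥ = 0-3·λ' ≈ 1.24264 ∉ [0.6, 1.2) ⇒ out
candidate 5: (m,n)=(3,6) → π∥ = 3+6·λ ≈ 17.48528, π⊥ = 3+6·λ' ≈ 0.51472 ∉ [0.6, 1.2) ⇒ out
candidate 6: (m,n)=(-1,-3) → π∥ = -1-3·λ ≈ -8.24264, π⊥ = -1-3·λ' ≈ 0.24264 ∉ [0.6, 1.2) ⇒ out
candidate 7: (m,n)=(-2,-5) → π∥ = -2-5·λ ≈ -14.07107, π⊥ = -2-5·λ' ≈ 0.07107 ∉ [0.6, 1.2) ⇒ out
candidate 8: (m,n)=(1,0) → π∥ = 1+0·λ ≈ 1.00000, π⊥ = 1+0·λ' ≈ 1.00000 ∈ [0.6, 1.2) ⇒ IN Λ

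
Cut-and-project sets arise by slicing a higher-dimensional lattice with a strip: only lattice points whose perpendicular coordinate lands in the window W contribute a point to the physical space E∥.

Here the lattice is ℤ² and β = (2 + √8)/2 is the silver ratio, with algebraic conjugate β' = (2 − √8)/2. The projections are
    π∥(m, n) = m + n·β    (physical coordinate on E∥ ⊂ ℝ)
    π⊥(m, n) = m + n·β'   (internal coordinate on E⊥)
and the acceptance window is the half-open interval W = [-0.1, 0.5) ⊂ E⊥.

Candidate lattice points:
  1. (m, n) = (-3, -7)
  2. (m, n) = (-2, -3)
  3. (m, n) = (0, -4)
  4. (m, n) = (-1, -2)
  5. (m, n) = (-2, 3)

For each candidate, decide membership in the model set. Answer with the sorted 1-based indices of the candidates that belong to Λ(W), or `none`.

Compute β' = (2−√8)/2 = -0.4142, so π⊥(m,n) = m -0.4142·n.
#1 (-3,-7): internal coord -3 + (-7)·β' = -0.1005; -0.1005 ∉ [-0.1, 0.5) → out
#2 (-2,-3): internal coord -2 + (-3)·β' = -0.7574; -0.7574 ∉ [-0.1, 0.5) → out
#3 (0,-4): internal coord 0 + (-4)·β' = +1.6569; +1.6569 ∉ [-0.1, 0.5) → out
#4 (-1,-2): internal coord -1 + (-2)·β' = -0.1716; -0.1716 ∉ [-0.1, 0.5) → out
#5 (-2,3): internal coord -2 + (3)·β' = -3.2426; -3.2426 ∉ [-0.1, 0.5) → out

none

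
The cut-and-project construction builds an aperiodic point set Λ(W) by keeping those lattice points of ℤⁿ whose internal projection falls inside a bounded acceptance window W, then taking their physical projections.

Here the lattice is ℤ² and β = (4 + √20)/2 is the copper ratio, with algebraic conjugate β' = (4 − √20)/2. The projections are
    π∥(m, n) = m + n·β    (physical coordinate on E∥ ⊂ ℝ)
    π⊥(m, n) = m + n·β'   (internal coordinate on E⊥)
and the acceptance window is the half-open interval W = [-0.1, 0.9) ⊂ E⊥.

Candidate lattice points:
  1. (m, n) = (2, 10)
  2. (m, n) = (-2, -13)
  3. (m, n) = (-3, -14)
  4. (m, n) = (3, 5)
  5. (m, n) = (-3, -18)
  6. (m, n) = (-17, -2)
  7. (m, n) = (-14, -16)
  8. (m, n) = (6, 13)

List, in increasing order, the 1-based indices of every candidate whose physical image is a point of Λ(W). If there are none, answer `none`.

β' = (4−√20)/2 ≈ -0.2361.
[1] lift (2,10): star map gives -0.3607; window check -0.1 ≤ -0.3607 < 0.9 is false → out
[2] lift (-2,-13): star map gives 1.0689; window check -0.1 ≤ 1.0689 < 0.9 is false → out
[3] lift (-3,-14): star map gives 0.3050; window check -0.1 ≤ 0.3050 < 0.9 is true → IN Λ
[4] lift (3,5): star map gives 1.8197; window check -0.1 ≤ 1.8197 < 0.9 is false → out
[5] lift (-3,-18): star map gives 1.2492; window check -0.1 ≤ 1.2492 < 0.9 is false → out
[6] lift (-17,-2): star map gives -16.5279; window check -0.1 ≤ -16.5279 < 0.9 is false → out
[7] lift (-14,-16): star map gives -10.2229; window check -0.1 ≤ -10.2229 < 0.9 is false → out
[8] lift (6,13): star map gives 2.9311; window check -0.1 ≤ 2.9311 < 0.9 is false → out

3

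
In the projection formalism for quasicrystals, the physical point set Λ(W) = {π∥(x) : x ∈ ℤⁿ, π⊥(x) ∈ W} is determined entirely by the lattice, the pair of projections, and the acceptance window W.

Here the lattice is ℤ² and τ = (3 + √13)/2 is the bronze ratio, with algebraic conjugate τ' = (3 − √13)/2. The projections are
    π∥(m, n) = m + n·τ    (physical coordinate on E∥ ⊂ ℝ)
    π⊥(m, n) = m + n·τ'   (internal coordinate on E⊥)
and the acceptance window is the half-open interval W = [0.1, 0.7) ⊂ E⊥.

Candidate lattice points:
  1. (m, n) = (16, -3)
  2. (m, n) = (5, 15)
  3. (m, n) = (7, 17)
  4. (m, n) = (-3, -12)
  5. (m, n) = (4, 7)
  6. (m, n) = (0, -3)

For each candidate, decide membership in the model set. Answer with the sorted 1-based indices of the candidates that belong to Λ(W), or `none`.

Numerically τ ≈ 3.302776 and τ' = −1/τ ≈ -0.302776.
[1] lift (16,-3): star map gives 16.908327; window check 0.1 ≤ 16.908327 < 0.7 is false → out
[2] lift (5,15): star map gives 0.458365; window check 0.1 ≤ 0.458365 < 0.7 is true → IN Λ
[3] lift (7,17): star map gives 1.852814; window check 0.1 ≤ 1.852814 < 0.7 is false → out
[4] lift (-3,-12): star map gives 0.633308; window check 0.1 ≤ 0.633308 < 0.7 is true → IN Λ
[5] lift (4,7): star map gives 1.880571; window check 0.1 ≤ 1.880571 < 0.7 is false → out
[6] lift (0,-3): star map gives 0.908327; window check 0.1 ≤ 0.908327 < 0.7 is false → out

2, 4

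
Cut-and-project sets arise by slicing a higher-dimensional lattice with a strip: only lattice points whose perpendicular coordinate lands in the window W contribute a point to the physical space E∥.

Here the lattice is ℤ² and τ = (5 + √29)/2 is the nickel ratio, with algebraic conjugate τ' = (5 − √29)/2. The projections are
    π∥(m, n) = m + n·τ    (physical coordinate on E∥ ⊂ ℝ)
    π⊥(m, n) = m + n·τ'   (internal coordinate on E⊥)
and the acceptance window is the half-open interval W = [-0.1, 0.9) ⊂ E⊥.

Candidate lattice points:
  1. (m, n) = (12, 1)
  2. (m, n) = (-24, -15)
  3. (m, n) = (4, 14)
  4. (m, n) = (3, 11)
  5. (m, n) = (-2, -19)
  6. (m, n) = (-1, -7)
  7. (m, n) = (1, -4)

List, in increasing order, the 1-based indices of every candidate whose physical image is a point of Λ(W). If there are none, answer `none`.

τ' = (5−√29)/2 ≈ -0.1926.
[1] lift (12,1): star map gives 11.8074; window check -0.1 ≤ 11.8074 < 0.9 is false → out
[2] lift (-24,-15): star map gives -21.1113; window check -0.1 ≤ -21.1113 < 0.9 is false → out
[3] lift (4,14): star map gives 1.3038; window check -0.1 ≤ 1.3038 < 0.9 is false → out
[4] lift (3,11): star map gives 0.8816; window check -0.1 ≤ 0.8816 < 0.9 is true → IN Λ
[5] lift (-2,-19): star map gives 1.6591; window check -0.1 ≤ 1.6591 < 0.9 is false → out
[6] lift (-1,-7): star map gives 0.3481; window check -0.1 ≤ 0.3481 < 0.9 is true → IN Λ
[7] lift (1,-4): star map gives 1.7703; window check -0.1 ≤ 1.7703 < 0.9 is false → out

4, 6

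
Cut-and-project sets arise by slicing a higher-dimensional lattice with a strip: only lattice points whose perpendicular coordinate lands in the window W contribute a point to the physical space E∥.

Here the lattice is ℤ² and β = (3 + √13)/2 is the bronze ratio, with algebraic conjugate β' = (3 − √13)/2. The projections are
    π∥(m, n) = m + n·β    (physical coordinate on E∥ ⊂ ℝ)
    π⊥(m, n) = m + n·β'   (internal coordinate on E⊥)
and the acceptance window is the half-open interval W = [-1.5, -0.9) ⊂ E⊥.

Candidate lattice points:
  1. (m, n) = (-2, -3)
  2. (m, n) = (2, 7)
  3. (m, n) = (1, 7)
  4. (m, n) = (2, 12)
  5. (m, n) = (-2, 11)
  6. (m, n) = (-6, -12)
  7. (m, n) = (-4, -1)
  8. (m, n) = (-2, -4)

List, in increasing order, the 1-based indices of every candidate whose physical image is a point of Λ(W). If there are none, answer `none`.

1, 3

Numerically β ≈ 3.302776 and β' = −1/β ≈ -0.302776.
[1] lift (-2,-3): star map gives -1.091673; window check -1.5 ≤ -1.091673 < -0.9 is true → IN Λ
[2] lift (2,7): star map gives -0.119429; window check -1.5 ≤ -0.119429 < -0.9 is false → out
[3] lift (1,7): star map gives -1.119429; window check -1.5 ≤ -1.119429 < -0.9 is true → IN Λ
[4] lift (2,12): star map gives -1.633308; window check -1.5 ≤ -1.633308 < -0.9 is false → out
[5] lift (-2,11): star map gives -5.330532; window check -1.5 ≤ -5.330532 < -0.9 is false → out
[6] lift (-6,-12): star map gives -2.366692; window check -1.5 ≤ -2.366692 < -0.9 is false → out
[7] lift (-4,-1): star map gives -3.697224; window check -1.5 ≤ -3.697224 < -0.9 is false → out
[8] lift (-2,-4): star map gives -0.788897; window check -1.5 ≤ -0.788897 < -0.9 is false → out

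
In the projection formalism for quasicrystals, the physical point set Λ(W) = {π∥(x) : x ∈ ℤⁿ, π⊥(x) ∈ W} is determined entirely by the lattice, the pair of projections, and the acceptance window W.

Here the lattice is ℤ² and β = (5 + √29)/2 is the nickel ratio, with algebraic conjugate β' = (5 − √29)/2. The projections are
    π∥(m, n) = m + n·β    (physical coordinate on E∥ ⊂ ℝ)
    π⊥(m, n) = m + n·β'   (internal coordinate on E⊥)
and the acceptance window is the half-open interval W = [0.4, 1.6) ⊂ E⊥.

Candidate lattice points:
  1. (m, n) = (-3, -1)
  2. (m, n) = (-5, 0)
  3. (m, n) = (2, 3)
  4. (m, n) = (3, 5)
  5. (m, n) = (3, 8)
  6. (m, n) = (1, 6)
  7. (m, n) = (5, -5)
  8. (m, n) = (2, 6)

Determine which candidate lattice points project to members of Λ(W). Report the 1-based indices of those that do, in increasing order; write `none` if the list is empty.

Numerically β ≈ 5.192582 and β' = −1/β ≈ -0.192582.
[1] lift (-3,-1): star map gives -2.807418; window check 0.4 ≤ -2.807418 < 1.6 is false → out
[2] lift (-5,0): star map gives -5.000000; window check 0.4 ≤ -5.000000 < 1.6 is false → out
[3] lift (2,3): star map gives 1.422253; window check 0.4 ≤ 1.422253 < 1.6 is true → IN Λ
[4] lift (3,5): star map gives 2.037088; window check 0.4 ≤ 2.037088 < 1.6 is false → out
[5] lift (3,8): star map gives 1.459341; window check 0.4 ≤ 1.459341 < 1.6 is true → IN Λ
[6] lift (1,6): star map gives -0.155494; window check 0.4 ≤ -0.155494 < 1.6 is false → out
[7] lift (5,-5): star map gives 5.962912; window check 0.4 ≤ 5.962912 < 1.6 is false → out
[8] lift (2,6): star map gives 0.844506; window check 0.4 ≤ 0.844506 < 1.6 is true → IN Λ

3, 5, 8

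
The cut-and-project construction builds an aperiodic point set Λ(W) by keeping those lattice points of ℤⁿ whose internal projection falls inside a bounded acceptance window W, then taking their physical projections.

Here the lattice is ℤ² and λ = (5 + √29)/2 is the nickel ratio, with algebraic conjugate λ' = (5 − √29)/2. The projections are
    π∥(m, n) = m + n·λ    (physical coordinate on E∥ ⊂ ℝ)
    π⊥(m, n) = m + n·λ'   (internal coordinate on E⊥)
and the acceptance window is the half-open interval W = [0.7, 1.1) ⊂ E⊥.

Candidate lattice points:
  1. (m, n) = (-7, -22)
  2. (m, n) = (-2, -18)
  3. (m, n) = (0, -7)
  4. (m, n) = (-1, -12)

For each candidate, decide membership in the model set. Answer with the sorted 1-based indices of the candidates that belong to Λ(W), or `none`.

none

λ' = (5−√29)/2 ≈ -0.192582.
#1 (-7,-22): internal coord -7 + (-22)·λ' = -2.763187; -2.763187 ∉ [0.7, 1.1) → out
#2 (-2,-18): internal coord -2 + (-18)·λ' = +1.466483; +1.466483 ∉ [0.7, 1.1) → out
#3 (0,-7): internal coord 0 + (-7)·λ' = +1.348077; +1.348077 ∉ [0.7, 1.1) → out
#4 (-1,-12): internal coord -1 + (-12)·λ' = +1.310989; +1.310989 ∉ [0.7, 1.1) → out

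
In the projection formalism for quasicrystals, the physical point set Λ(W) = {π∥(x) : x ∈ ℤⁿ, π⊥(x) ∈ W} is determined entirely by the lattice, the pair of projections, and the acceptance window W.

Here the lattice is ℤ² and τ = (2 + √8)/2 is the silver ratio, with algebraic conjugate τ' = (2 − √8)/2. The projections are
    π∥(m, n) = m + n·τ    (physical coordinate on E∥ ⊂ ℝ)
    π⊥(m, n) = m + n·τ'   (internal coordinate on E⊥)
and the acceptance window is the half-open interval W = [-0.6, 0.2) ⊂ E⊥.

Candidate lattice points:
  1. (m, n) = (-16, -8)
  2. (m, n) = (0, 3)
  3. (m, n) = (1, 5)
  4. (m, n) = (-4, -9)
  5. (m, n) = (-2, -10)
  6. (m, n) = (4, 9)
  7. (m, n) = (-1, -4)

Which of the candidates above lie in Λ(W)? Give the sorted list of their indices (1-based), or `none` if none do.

τ' = (2−√8)/2 ≈ -0.4142.
#1 (-16,-8): internal coord -16 + (-8)·τ' = -12.6863; -12.6863 ∉ [-0.6, 0.2) → out
#2 (0,3): internal coord 0 + (3)·τ' = -1.2426; -1.2426 ∉ [-0.6, 0.2) → out
#3 (1,5): internal coord 1 + (5)·τ' = -1.0711; -1.0711 ∉ [-0.6, 0.2) → out
#4 (-4,-9): internal coord -4 + (-9)·τ' = -0.2721; -0.2721 ∈ [-0.6, 0.2) → IN Λ
#5 (-2,-10): internal coord -2 + (-10)·τ' = +2.1421; +2.1421 ∉ [-0.6, 0.2) → out
#6 (4,9): internal coord 4 + (9)·τ' = +0.2721; +0.2721 ∉ [-0.6, 0.2) → out
#7 (-1,-4): internal coord -1 + (-4)·τ' = +0.6569; +0.6569 ∉ [-0.6, 0.2) → out

4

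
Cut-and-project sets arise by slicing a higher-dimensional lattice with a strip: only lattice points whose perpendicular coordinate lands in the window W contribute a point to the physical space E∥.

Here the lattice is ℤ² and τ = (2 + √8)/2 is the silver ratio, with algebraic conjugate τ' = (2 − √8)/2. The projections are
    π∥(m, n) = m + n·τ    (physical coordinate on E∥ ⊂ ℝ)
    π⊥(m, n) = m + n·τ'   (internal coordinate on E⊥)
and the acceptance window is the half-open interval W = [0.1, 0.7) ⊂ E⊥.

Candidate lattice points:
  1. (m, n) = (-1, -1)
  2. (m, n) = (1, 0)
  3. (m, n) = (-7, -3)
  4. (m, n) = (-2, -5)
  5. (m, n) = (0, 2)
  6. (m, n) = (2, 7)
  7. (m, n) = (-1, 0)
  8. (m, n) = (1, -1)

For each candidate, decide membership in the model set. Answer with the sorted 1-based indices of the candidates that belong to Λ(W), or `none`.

none

Numerically τ ≈ 2.414214 and τ' = −1/τ ≈ -0.414214.
candidate 1: (m,n)=(-1,-1) → π∥ = -1-1·τ ≈ -3.414214, π⊥ = -1-1·τ' ≈ -0.585786 ∉ [0.1, 0.7) ⇒ out
candidate 2: (m,n)=(1,0) → π∥ = 1+0·τ ≈ 1.000000, π⊥ = 1+0·τ' ≈ 1.000000 ∉ [0.1, 0.7) ⇒ out
candidate 3: (m,n)=(-7,-3) → π∥ = -7-3·τ ≈ -14.242641, π⊥ = -7-3·τ' ≈ -5.757359 ∉ [0.1, 0.7) ⇒ out
candidate 4: (m,n)=(-2,-5) → π∥ = -2-5·τ ≈ -14.071068, π⊥ = -2-5·τ' ≈ 0.071068 ∉ [0.1, 0.7) ⇒ out
candidate 5: (m,n)=(0,2) → π∥ = 0+2·τ ≈ 4.828427, π⊥ = 0+2·τ' ≈ -0.828427 ∉ [0.1, 0.7) ⇒ out
candidate 6: (m,n)=(2,7) → π∥ = 2+7·τ ≈ 18.899495, π⊥ = 2+7·τ' ≈ -0.899495 ∉ [0.1, 0.7) ⇒ out
candidate 7: (m,n)=(-1,0) → π∥ = -1+0·τ ≈ -1.000000, π⊥ = -1+0·τ' ≈ -1.000000 ∉ [0.1, 0.7) ⇒ out
candidate 8: (m,n)=(1,-1) → π∥ = 1-1·τ ≈ -1.414214, π⊥ = 1-1·τ' ≈ 1.414214 ∉ [0.1, 0.7) ⇒ out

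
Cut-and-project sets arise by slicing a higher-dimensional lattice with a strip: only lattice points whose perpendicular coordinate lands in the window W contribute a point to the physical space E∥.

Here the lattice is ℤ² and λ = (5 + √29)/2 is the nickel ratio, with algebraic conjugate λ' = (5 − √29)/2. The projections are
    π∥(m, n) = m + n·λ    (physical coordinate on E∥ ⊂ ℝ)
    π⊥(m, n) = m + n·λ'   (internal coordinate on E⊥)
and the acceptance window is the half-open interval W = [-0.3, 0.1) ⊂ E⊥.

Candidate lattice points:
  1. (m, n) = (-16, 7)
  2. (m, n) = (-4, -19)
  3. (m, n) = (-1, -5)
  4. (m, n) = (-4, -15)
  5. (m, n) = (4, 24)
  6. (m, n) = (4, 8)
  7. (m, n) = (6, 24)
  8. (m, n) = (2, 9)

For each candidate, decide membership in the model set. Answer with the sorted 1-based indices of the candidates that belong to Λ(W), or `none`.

3

Compute λ' = (5−√29)/2 = -0.192582, so π⊥(m,n) = m -0.192582·n.
#1 (-16,7): internal coord -16 + (7)·λ' = -17.348077; -17.348077 ∉ [-0.3, 0.1) → out
#2 (-4,-19): internal coord -4 + (-19)·λ' = -0.340934; -0.340934 ∉ [-0.3, 0.1) → out
#3 (-1,-5): internal coord -1 + (-5)·λ' = -0.037088; -0.037088 ∈ [-0.3, 0.1) → IN Λ
#4 (-4,-15): internal coord -4 + (-15)·λ' = -1.111264; -1.111264 ∉ [-0.3, 0.1) → out
#5 (4,24): internal coord 4 + (24)·λ' = -0.621978; -0.621978 ∉ [-0.3, 0.1) → out
#6 (4,8): internal coord 4 + (8)·λ' = +2.459341; +2.459341 ∉ [-0.3, 0.1) → out
#7 (6,24): internal coord 6 + (24)·λ' = +1.378022; +1.378022 ∉ [-0.3, 0.1) → out
#8 (2,9): internal coord 2 + (9)·λ' = +0.266758; +0.266758 ∉ [-0.3, 0.1) → out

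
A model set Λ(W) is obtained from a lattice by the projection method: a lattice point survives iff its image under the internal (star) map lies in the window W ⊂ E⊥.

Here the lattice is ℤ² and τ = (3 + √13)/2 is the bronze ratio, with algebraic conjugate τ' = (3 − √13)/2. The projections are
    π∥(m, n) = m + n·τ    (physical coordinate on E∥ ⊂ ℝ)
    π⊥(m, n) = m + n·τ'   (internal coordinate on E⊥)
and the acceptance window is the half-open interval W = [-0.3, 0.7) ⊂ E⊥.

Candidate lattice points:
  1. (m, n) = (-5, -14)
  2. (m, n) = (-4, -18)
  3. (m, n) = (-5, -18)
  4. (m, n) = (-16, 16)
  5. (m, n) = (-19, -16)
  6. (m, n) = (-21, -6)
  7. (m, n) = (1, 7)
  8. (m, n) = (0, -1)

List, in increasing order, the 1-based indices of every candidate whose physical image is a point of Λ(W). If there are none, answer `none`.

Numerically τ ≈ 3.30278 and τ' = −1/τ ≈ -0.30278.
#1 (-5,-14): internal coord -5 + (-14)·τ' = -0.76114; -0.76114 ∉ [-0.3, 0.7) → out
#2 (-4,-18): internal coord -4 + (-18)·τ' = +1.44996; +1.44996 ∉ [-0.3, 0.7) → out
#3 (-5,-18): internal coord -5 + (-18)·τ' = +0.44996; +0.44996 ∈ [-0.3, 0.7) → IN Λ
#4 (-16,16): internal coord -16 + (16)·τ' = -20.84441; -20.84441 ∉ [-0.3, 0.7) → out
#5 (-19,-16): internal coord -19 + (-16)·τ' = -14.15559; -14.15559 ∉ [-0.3, 0.7) → out
#6 (-21,-6): internal coord -21 + (-6)·τ' = -19.18335; -19.18335 ∉ [-0.3, 0.7) → out
#7 (1,7): internal coord 1 + (7)·τ' = -1.11943; -1.11943 ∉ [-0.3, 0.7) → out
#8 (0,-1): internal coord 0 + (-1)·τ' = +0.30278; +0.30278 ∈ [-0.3, 0.7) → IN Λ

3, 8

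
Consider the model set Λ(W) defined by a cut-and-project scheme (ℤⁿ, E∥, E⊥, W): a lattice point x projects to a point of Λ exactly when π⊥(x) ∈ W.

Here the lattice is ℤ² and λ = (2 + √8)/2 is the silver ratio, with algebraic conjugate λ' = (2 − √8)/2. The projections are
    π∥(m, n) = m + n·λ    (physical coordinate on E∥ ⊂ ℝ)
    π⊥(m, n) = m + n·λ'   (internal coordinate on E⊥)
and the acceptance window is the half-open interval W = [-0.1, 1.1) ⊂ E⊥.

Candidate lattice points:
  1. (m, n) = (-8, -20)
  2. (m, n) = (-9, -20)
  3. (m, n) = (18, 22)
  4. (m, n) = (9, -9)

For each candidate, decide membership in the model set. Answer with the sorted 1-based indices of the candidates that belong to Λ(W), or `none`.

λ' = (2−√8)/2 ≈ -0.414214.
[1] lift (-8,-20): star map gives 0.284271; window check -0.1 ≤ 0.284271 < 1.1 is true → IN Λ
[2] lift (-9,-20): star map gives -0.715729; window check -0.1 ≤ -0.715729 < 1.1 is false → out
[3] lift (18,22): star map gives 8.887302; window check -0.1 ≤ 8.887302 < 1.1 is false → out
[4] lift (9,-9): star map gives 12.727922; window check -0.1 ≤ 12.727922 < 1.1 is false → out

1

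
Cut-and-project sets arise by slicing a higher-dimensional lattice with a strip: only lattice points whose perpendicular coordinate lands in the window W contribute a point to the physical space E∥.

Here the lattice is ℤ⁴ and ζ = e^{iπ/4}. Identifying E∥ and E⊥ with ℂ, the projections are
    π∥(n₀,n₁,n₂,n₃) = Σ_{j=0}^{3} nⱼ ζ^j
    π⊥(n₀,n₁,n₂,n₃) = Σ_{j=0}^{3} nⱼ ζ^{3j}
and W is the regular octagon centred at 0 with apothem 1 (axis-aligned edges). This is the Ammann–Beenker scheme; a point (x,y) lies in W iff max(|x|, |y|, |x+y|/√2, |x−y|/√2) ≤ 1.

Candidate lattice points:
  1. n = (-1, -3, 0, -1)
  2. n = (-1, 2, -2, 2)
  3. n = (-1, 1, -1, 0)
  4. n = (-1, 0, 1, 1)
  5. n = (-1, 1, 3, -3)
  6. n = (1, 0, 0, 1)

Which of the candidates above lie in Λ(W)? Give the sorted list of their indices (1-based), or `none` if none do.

4

With ζ = e^{iπ/4} the internal vectors are ζ^0,ζ^3,ζ^6,ζ^9.
#1 (-1, -3, 0, -1): internal (0.414214, -2.828427); octagon support 2.828427 vs apothem 1 → ∉ W
#2 (-1, 2, -2, 2): internal (-1.000000, 4.828427); octagon support 4.828427 vs apothem 1 → ∉ W
#3 (-1, 1, -1, 0): internal (-1.707107, 1.707107); octagon support 2.414214 vs apothem 1 → ∉ W
#4 (-1, 0, 1, 1): internal (-0.292893, -0.292893); octagon support 0.414214 vs apothem 1 → ∈ W
#5 (-1, 1, 3, -3): internal (-3.828427, -4.414214); octagon support 5.828427 vs apothem 1 → ∉ W
#6 (1, 0, 0, 1): internal (1.707107, 0.707107); octagon support 1.707107 vs apothem 1 → ∉ W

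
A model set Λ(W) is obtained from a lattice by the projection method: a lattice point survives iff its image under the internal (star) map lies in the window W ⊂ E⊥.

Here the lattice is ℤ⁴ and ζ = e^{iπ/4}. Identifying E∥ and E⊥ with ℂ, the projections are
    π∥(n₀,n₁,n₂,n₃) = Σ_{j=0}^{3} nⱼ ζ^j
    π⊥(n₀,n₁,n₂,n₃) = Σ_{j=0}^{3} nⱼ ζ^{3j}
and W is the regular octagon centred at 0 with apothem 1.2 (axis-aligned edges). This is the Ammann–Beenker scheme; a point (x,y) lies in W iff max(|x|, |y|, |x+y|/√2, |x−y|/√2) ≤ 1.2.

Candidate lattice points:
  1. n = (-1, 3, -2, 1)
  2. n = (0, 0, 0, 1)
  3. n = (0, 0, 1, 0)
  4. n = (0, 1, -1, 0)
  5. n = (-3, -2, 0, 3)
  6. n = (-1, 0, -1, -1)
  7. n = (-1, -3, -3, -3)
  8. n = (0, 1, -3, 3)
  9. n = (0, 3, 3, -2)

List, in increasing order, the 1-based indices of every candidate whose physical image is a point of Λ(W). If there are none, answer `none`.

π⊥(n) = n₀ + n₁ζ³ + n₂ζ⁶ + n₃ζ⁹ where ζ = e^{iπ/4}.
candidate 1: n = (-1, 3, -2, 1) → π⊥ ≈ (-2.4142, +4.8284); max(|x|,|y|,|x±y|/√2) = 5.1213 > 1.2 ⇒ ∉ W
candidate 2: n = (0, 0, 0, 1) → π⊥ ≈ (+0.7071, +0.7071); max(|x|,|y|,|x±y|/√2) = 1.0000 ≤ 1.2 ⇒ ∈ W
candidate 3: n = (0, 0, 1, 0) → π⊥ ≈ (+0.0000, -1.0000); max(|x|,|y|,|x±y|/√2) = 1.0000 ≤ 1.2 ⇒ ∈ W
candidate 4: n = (0, 1, -1, 0) → π⊥ ≈ (-0.7071, +1.7071); max(|x|,|y|,|x±y|/√2) = 1.7071 > 1.2 ⇒ ∉ W
candidate 5: n = (-3, -2, 0, 3) → π⊥ ≈ (+0.5355, +0.7071); max(|x|,|y|,|x±y|/√2) = 0.8787 ≤ 1.2 ⇒ ∈ W
candidate 6: n = (-1, 0, -1, -1) → π⊥ ≈ (-1.7071, +0.2929); max(|x|,|y|,|x±y|/√2) = 1.7071 > 1.2 ⇒ ∉ W
candidate 7: n = (-1, -3, -3, -3) → π⊥ ≈ (-1.0000, -1.2426); max(|x|,|y|,|x±y|/√2) = 1.5858 > 1.2 ⇒ ∉ W
candidate 8: n = (0, 1, -3, 3) → π⊥ ≈ (+1.4142, +5.8284); max(|x|,|y|,|x±y|/√2) = 5.8284 > 1.2 ⇒ ∉ W
candidate 9: n = (0, 3, 3, -2) → π⊥ ≈ (-3.5355, -2.2929); max(|x|,|y|,|x±y|/√2) = 4.1213 > 1.2 ⇒ ∉ W

2, 3, 5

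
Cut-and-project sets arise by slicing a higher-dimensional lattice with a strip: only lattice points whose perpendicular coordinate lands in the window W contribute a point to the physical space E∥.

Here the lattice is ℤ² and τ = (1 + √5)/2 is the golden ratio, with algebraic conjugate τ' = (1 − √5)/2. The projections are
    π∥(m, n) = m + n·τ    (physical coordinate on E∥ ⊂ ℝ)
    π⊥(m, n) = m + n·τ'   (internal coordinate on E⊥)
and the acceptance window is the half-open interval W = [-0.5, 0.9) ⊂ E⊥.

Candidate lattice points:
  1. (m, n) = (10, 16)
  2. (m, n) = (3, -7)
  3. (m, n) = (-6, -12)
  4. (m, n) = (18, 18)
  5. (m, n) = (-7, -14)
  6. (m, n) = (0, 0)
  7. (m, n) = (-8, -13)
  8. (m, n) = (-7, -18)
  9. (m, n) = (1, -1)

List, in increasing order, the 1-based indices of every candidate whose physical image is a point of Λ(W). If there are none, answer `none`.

Numerically τ ≈ 1.61803 and τ' = −1/τ ≈ -0.61803.
[1] lift (10,16): star map gives 0.11146; window check -0.5 ≤ 0.11146 < 0.9 is true → IN Λ
[2] lift (3,-7): star map gives 7.32624; window check -0.5 ≤ 7.32624 < 0.9 is false → out
[3] lift (-6,-12): star map gives 1.41641; window check -0.5 ≤ 1.41641 < 0.9 is false → out
[4] lift (18,18): star map gives 6.87539; window check -0.5 ≤ 6.87539 < 0.9 is false → out
[5] lift (-7,-14): star map gives 1.65248; window check -0.5 ≤ 1.65248 < 0.9 is false → out
[6] lift (0,0): star map gives 0.00000; window check -0.5 ≤ 0.00000 < 0.9 is true → IN Λ
[7] lift (-8,-13): star map gives 0.03444; window check -0.5 ≤ 0.03444 < 0.9 is true → IN Λ
[8] lift (-7,-18): star map gives 4.12461; window check -0.5 ≤ 4.12461 < 0.9 is false → out
[9] lift (1,-1): star map gives 1.61803; window check -0.5 ≤ 1.61803 < 0.9 is false → out

1, 6, 7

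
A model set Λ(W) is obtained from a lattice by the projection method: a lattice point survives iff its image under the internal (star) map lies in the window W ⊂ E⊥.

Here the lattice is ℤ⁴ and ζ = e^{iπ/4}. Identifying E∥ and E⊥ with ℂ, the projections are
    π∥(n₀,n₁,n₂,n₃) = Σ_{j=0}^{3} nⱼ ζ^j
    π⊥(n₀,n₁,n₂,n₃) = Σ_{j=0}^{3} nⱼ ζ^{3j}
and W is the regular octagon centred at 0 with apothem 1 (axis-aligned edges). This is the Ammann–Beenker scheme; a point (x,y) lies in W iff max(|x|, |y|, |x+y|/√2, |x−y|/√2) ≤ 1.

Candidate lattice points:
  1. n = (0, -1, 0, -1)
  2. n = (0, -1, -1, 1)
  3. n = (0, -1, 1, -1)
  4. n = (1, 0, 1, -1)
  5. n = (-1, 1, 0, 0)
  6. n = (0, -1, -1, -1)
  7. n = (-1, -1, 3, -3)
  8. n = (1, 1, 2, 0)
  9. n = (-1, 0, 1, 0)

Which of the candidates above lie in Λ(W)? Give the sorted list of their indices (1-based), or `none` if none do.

6

Internal map: ζ^{3j} for j=0..3 gives (1,0), (−√2/2,√2/2), (0,−1), (√2/2,√2/2).
candidate 1: n = (0, -1, 0, -1) → π⊥ ≈ (+0.00000, -1.41421); max(|x|,|y|,|x±y|/√2) = 1.41421 > 1 ⇒ ∉ W
candidate 2: n = (0, -1, -1, 1) → π⊥ ≈ (+1.41421, +1.00000); max(|x|,|y|,|x±y|/√2) = 1.70711 > 1 ⇒ ∉ W
candidate 3: n = (0, -1, 1, -1) → π⊥ ≈ (+0.00000, -2.41421); max(|x|,|y|,|x±y|/√2) = 2.41421 > 1 ⇒ ∉ W
candidate 4: n = (1, 0, 1, -1) → π⊥ ≈ (+0.29289, -1.70711); max(|x|,|y|,|x±y|/√2) = 1.70711 > 1 ⇒ ∉ W
candidate 5: n = (-1, 1, 0, 0) → π⊥ ≈ (-1.70711, +0.70711); max(|x|,|y|,|x±y|/√2) = 1.70711 > 1 ⇒ ∉ W
candidate 6: n = (0, -1, -1, -1) → π⊥ ≈ (+0.00000, -0.41421); max(|x|,|y|,|x±y|/√2) = 0.41421 ≤ 1 ⇒ ∈ W
candidate 7: n = (-1, -1, 3, -3) → π⊥ ≈ (-2.41421, -5.82843); max(|x|,|y|,|x±y|/√2) = 5.82843 > 1 ⇒ ∉ W
candidate 8: n = (1, 1, 2, 0) → π⊥ ≈ (+0.29289, -1.29289); max(|x|,|y|,|x±y|/√2) = 1.29289 > 1 ⇒ ∉ W
candidate 9: n = (-1, 0, 1, 0) → π⊥ ≈ (-1.00000, -1.00000); max(|x|,|y|,|x±y|/√2) = 1.41421 > 1 ⇒ ∉ W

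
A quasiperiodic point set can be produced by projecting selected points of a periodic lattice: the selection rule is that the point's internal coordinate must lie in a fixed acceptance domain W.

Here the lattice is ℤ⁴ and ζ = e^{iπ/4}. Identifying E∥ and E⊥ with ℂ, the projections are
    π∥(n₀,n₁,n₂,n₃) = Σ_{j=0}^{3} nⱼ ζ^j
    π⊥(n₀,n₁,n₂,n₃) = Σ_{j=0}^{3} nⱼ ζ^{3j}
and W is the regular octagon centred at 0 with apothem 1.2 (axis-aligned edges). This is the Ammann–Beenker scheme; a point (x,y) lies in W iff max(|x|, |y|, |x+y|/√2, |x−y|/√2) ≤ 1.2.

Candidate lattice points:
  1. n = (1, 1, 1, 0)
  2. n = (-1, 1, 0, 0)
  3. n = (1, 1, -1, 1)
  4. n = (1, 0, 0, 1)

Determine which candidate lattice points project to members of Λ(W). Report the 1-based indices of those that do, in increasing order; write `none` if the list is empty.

1

Internal map: ζ^{3j} for j=0..3 gives (1,0), (−√2/2,√2/2), (0,−1), (√2/2,√2/2).
candidate 1: n = (1, 1, 1, 0) → π⊥ ≈ (+0.292893, -0.292893); max(|x|,|y|,|x±y|/√2) = 0.414214 ≤ 1.2 ⇒ ∈ W
candidate 2: n = (-1, 1, 0, 0) → π⊥ ≈ (-1.707107, +0.707107); max(|x|,|y|,|x±y|/√2) = 1.707107 > 1.2 ⇒ ∉ W
candidate 3: n = (1, 1, -1, 1) → π⊥ ≈ (+1.000000, +2.414214); max(|x|,|y|,|x±y|/√2) = 2.414214 > 1.2 ⇒ ∉ W
candidate 4: n = (1, 0, 0, 1) → π⊥ ≈ (+1.707107, +0.707107); max(|x|,|y|,|x±y|/√2) = 1.707107 > 1.2 ⇒ ∉ W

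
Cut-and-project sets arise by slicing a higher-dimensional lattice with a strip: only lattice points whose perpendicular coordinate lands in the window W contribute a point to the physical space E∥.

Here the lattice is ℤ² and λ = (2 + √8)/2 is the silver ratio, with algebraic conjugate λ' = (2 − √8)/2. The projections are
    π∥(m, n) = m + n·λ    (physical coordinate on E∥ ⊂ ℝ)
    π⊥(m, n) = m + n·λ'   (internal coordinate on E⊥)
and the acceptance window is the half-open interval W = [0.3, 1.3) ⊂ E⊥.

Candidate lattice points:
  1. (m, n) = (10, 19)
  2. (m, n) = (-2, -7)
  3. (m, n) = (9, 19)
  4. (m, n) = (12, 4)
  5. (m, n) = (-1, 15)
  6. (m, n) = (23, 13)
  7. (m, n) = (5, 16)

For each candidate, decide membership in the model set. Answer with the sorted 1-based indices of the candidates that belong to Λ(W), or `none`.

Numerically λ ≈ 2.4142 and λ' = −1/λ ≈ -0.4142.
[1] lift (10,19): star map gives 2.1299; window check 0.3 ≤ 2.1299 < 1.3 is false → out
[2] lift (-2,-7): star map gives 0.8995; window check 0.3 ≤ 0.8995 < 1.3 is true → IN Λ
[3] lift (9,19): star map gives 1.1299; window check 0.3 ≤ 1.1299 < 1.3 is true → IN Λ
[4] lift (12,4): star map gives 10.3431; window check 0.3 ≤ 10.3431 < 1.3 is false → out
[5] lift (-1,15): star map gives -7.2132; window check 0.3 ≤ -7.2132 < 1.3 is false → out
[6] lift (23,13): star map gives 17.6152; window check 0.3 ≤ 17.6152 < 1.3 is false → out
[7] lift (5,16): star map gives -1.6274; window check 0.3 ≤ -1.6274 < 1.3 is false → out

2, 3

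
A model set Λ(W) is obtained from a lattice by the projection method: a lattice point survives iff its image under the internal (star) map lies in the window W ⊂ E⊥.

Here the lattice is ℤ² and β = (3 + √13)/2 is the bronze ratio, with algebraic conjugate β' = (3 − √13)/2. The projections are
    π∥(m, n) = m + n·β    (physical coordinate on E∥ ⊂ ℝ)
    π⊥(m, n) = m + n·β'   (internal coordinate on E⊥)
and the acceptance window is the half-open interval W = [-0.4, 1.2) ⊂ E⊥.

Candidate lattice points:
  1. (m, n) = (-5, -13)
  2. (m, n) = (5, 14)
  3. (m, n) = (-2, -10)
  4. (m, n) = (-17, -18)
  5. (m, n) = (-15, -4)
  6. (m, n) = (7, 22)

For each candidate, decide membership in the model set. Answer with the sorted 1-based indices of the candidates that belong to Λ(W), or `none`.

2, 3, 6

Numerically β ≈ 3.30278 and β' = −1/β ≈ -0.30278.
#1 (-5,-13): internal coord -5 + (-13)·β' = -1.06392; -1.06392 ∉ [-0.4, 1.2) → out
#2 (5,14): internal coord 5 + (14)·β' = +0.76114; +0.76114 ∈ [-0.4, 1.2) → IN Λ
#3 (-2,-10): internal coord -2 + (-10)·β' = +1.02776; +1.02776 ∈ [-0.4, 1.2) → IN Λ
#4 (-17,-18): internal coord -17 + (-18)·β' = -11.55004; -11.55004 ∉ [-0.4, 1.2) → out
#5 (-15,-4): internal coord -15 + (-4)·β' = -13.78890; -13.78890 ∉ [-0.4, 1.2) → out
#6 (7,22): internal coord 7 + (22)·β' = +0.33894; +0.33894 ∈ [-0.4, 1.2) → IN Λ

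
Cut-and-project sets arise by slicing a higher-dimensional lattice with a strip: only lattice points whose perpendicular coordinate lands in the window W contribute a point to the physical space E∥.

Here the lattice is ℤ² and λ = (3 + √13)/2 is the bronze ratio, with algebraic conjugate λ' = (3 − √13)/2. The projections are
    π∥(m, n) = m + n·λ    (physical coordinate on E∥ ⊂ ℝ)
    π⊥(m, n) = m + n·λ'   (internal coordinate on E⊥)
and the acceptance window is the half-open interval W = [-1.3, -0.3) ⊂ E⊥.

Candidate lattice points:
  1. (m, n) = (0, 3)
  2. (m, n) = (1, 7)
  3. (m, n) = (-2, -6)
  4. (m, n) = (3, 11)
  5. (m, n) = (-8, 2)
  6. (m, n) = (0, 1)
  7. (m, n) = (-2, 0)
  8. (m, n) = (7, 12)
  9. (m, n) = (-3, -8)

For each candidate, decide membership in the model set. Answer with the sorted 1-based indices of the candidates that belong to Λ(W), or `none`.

λ' = (3−√13)/2 ≈ -0.30278.
#1 (0,3): internal coord 0 + (3)·λ' = -0.90833; -0.90833 ∈ [-1.3, -0.3) → IN Λ
#2 (1,7): internal coord 1 + (7)·λ' = -1.11943; -1.11943 ∈ [-1.3, -0.3) → IN Λ
#3 (-2,-6): internal coord -2 + (-6)·λ' = -0.18335; -0.18335 ∉ [-1.3, -0.3) → out
#4 (3,11): internal coord 3 + (11)·λ' = -0.33053; -0.33053 ∈ [-1.3, -0.3) → IN Λ
#5 (-8,2): internal coord -8 + (2)·λ' = -8.60555; -8.60555 ∉ [-1.3, -0.3) → out
#6 (0,1): internal coord 0 + (1)·λ' = -0.30278; -0.30278 ∈ [-1.3, -0.3) → IN Λ
#7 (-2,0): internal coord -2 + (0)·λ' = -2.00000; -2.00000 ∉ [-1.3, -0.3) → out
#8 (7,12): internal coord 7 + (12)·λ' = +3.36669; +3.36669 ∉ [-1.3, -0.3) → out
#9 (-3,-8): internal coord -3 + (-8)·λ' = -0.57779; -0.57779 ∈ [-1.3, -0.3) → IN Λ

1, 2, 4, 6, 9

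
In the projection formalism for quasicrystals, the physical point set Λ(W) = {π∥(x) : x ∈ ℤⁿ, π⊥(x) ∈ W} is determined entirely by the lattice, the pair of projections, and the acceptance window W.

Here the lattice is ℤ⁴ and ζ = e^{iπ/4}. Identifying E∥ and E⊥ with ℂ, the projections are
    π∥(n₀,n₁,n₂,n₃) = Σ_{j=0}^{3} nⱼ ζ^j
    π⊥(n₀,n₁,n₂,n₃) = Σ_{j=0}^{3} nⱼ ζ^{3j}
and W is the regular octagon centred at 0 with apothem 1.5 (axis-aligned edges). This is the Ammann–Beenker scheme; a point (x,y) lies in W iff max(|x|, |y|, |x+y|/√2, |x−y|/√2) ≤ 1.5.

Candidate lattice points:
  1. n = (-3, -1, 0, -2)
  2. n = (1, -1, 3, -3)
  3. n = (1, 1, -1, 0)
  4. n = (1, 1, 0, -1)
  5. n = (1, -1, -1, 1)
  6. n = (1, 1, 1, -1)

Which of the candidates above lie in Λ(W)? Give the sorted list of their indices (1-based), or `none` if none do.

4, 6

π⊥(n) = n₀ + n₁ζ³ + n₂ζ⁶ + n₃ζ⁹ where ζ = e^{iπ/4}.
candidate 1: n = (-3, -1, 0, -2) → π⊥ ≈ (-3.7071, -2.1213); max(|x|,|y|,|x±y|/√2) = 4.1213 > 1.5 ⇒ ∉ W
candidate 2: n = (1, -1, 3, -3) → π⊥ ≈ (-0.4142, -5.8284); max(|x|,|y|,|x±y|/√2) = 5.8284 > 1.5 ⇒ ∉ W
candidate 3: n = (1, 1, -1, 0) → π⊥ ≈ (+0.2929, +1.7071); max(|x|,|y|,|x±y|/√2) = 1.7071 > 1.5 ⇒ ∉ W
candidate 4: n = (1, 1, 0, -1) → π⊥ ≈ (-0.4142, +0.0000); max(|x|,|y|,|x±y|/√2) = 0.4142 ≤ 1.5 ⇒ ∈ W
candidate 5: n = (1, -1, -1, 1) → π⊥ ≈ (+2.4142, +1.0000); max(|x|,|y|,|x±y|/√2) = 2.4142 > 1.5 ⇒ ∉ W
candidate 6: n = (1, 1, 1, -1) → π⊥ ≈ (-0.4142, -1.0000); max(|x|,|y|,|x±y|/√2) = 1.0000 ≤ 1.5 ⇒ ∈ W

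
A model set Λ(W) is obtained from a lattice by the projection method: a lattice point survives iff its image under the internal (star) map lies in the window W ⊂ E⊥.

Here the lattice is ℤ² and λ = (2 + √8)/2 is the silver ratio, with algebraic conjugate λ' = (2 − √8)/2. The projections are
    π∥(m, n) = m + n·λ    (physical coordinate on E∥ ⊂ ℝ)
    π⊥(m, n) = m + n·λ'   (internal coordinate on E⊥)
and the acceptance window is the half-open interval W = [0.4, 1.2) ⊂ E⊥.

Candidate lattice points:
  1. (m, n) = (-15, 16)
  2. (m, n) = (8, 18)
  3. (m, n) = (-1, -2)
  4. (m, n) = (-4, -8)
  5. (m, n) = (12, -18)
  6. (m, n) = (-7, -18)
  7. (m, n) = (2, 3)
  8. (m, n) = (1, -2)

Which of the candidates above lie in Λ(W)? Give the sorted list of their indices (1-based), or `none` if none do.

Compute λ' = (2−√8)/2 = -0.41421, so π⊥(m,n) = m -0.41421·n.
[1] lift (-15,16): star map gives -21.62742; window check 0.4 ≤ -21.62742 < 1.2 is false → out
[2] lift (8,18): star map gives 0.54416; window check 0.4 ≤ 0.54416 < 1.2 is true → IN Λ
[3] lift (-1,-2): star map gives -0.17157; window check 0.4 ≤ -0.17157 < 1.2 is false → out
[4] lift (-4,-8): star map gives -0.68629; window check 0.4 ≤ -0.68629 < 1.2 is false → out
[5] lift (12,-18): star map gives 19.45584; window check 0.4 ≤ 19.45584 < 1.2 is false → out
[6] lift (-7,-18): star map gives 0.45584; window check 0.4 ≤ 0.45584 < 1.2 is true → IN Λ
[7] lift (2,3): star map gives 0.75736; window check 0.4 ≤ 0.75736 < 1.2 is true → IN Λ
[8] lift (1,-2): star map gives 1.82843; window check 0.4 ≤ 1.82843 < 1.2 is false → out

2, 6, 7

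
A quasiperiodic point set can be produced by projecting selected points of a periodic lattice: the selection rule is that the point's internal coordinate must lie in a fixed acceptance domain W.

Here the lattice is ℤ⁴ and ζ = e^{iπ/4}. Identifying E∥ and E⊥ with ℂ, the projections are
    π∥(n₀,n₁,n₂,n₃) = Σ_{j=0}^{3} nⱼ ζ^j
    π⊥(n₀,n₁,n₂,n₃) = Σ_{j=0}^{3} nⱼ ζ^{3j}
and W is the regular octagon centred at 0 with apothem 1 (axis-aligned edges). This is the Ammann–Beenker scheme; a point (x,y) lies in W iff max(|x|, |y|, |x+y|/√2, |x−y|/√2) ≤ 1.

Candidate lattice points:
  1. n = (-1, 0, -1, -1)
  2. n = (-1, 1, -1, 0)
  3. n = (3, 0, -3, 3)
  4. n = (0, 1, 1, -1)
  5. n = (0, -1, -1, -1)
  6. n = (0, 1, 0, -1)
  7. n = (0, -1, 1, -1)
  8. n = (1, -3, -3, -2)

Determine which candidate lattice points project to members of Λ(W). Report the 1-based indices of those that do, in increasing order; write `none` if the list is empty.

With ζ = e^{iπ/4} the internal vectors are ζ^0,ζ^3,ζ^6,ζ^9.
#1 (-1, 0, -1, -1): internal (-1.7071, 0.2929); octagon support 1.7071 vs apothem 1 → ∉ W
#2 (-1, 1, -1, 0): internal (-1.7071, 1.7071); octagon support 2.4142 vs apothem 1 → ∉ W
#3 (3, 0, -3, 3): internal (5.1213, 5.1213); octagon support 7.2426 vs apothem 1 → ∉ W
#4 (0, 1, 1, -1): internal (-1.4142, -1.0000); octagon support 1.7071 vs apothem 1 → ∉ W
#5 (0, -1, -1, -1): internal (0.0000, -0.4142); octagon support 0.4142 vs apothem 1 → ∈ W
#6 (0, 1, 0, -1): internal (-1.4142, 0.0000); octagon support 1.4142 vs apothem 1 → ∉ W
#7 (0, -1, 1, -1): internal (0.0000, -2.4142); octagon support 2.4142 vs apothem 1 → ∉ W
#8 (1, -3, -3, -2): internal (1.7071, -0.5355); octagon support 1.7071 vs apothem 1 → ∉ W

5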